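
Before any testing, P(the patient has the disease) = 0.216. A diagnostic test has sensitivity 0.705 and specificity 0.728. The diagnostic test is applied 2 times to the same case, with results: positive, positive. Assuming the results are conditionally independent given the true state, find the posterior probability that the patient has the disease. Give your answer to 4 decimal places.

Posterior P(H) ≈ 0.6492

With H the event that the patient has the disease, the joint likelihood of the observed sequence is P(data|H) = 0.705·0.705 = 0.49702 and P(data|¬H) = 0.272·0.272 = 0.073984.
Bayes: P(H|data) = 0.216·0.49702 / (0.216·0.49702 + 0.784·0.073984) = 0.10736/0.16536 = 0.6492.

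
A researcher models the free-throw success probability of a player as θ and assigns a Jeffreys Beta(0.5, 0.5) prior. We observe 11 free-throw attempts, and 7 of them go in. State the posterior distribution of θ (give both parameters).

Observing 7 successes and 4 failures updates Beta(0.5, 0.5) by adding the success and failure counts to the two shape parameters: α = 0.5+7 = 7.5, β = 0.5+4 = 4.5.

Posterior: Beta(7.5, 4.5)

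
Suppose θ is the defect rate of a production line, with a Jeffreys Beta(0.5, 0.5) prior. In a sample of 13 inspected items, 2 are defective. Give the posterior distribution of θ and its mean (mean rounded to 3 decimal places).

Observing 2 successes and 11 failures updates Beta(0.5, 0.5) by adding the success and failure counts to the two shape parameters: α = 0.5+2 = 2.5, β = 0.5+11 = 11.5.
E[θ | data] = 2.5/(2.5+11.5) = 0.179.

Posterior: Beta(2.5, 11.5); mean ≈ 0.179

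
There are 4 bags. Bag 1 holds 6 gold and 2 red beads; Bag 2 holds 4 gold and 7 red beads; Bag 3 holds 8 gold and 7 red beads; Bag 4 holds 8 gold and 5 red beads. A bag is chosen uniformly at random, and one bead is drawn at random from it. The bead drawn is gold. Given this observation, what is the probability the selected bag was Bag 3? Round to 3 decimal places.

Posterior probability ≈ 0.236

Tabulate prior·likelihood by source: [1] prior 0.25, lik 0.75, product 0.1875; [2] prior 0.25, lik 0.3636, product 0.09091; [3] prior 0.25, lik 0.5333, product 0.1333; [4] prior 0.25, lik 0.6154, product 0.1538.
Normalizing constant = 0.56559; the posterior for Bag 3 is its product over the sum, 0.1333/0.56559 = 0.236.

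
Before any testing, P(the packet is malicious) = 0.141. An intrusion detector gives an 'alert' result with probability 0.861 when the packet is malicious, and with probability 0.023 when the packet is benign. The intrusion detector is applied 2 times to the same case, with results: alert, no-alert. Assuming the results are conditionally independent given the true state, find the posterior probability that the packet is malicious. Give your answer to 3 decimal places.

With H the event that the packet is malicious, the joint likelihood of the observed sequence is P(data|H) = 0.861·0.139 = 0.11968 and P(data|¬H) = 0.023·0.977 = 0.022471.
Bayes: P(H|data) = 0.141·0.11968 / (0.141·0.11968 + 0.859·0.022471) = 0.016875/0.036177 = 0.4664.

Posterior P(H) ≈ 0.466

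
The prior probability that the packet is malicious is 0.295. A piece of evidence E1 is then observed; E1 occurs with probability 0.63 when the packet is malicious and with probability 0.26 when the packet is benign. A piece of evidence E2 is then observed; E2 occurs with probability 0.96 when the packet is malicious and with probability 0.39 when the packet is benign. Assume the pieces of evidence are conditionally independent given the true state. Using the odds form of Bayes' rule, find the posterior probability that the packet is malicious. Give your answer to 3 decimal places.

Posterior probability ≈ 0.714

Prior odds = 0.295/(1−0.295) = 0.41844. In log-odds, ln(0.41844) = -0.87122.
Add log likelihood ratios: ln(2.4231) + ln(2.4615) = 1.7858.
Posterior log-odds = 0.91460, so posterior odds = exp(0.91460) = 2.4958. Converting, P(H|E) = 2.4958/3.4958 = 0.714.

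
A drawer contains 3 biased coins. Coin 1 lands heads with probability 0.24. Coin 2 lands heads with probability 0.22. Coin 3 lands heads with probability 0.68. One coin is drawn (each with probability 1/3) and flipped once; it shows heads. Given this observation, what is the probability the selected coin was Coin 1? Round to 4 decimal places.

Tabulate prior·likelihood by source: [1] prior 0.333333, lik 0.24, product 0.08000; [2] prior 0.333333, lik 0.22, product 0.07333; [3] prior 0.333333, lik 0.68, product 0.2267.
Normalizing constant = 0.38000; the posterior for Coin 1 is its product over the sum, 0.08000/0.38000 = 0.2105.

Posterior probability ≈ 0.2105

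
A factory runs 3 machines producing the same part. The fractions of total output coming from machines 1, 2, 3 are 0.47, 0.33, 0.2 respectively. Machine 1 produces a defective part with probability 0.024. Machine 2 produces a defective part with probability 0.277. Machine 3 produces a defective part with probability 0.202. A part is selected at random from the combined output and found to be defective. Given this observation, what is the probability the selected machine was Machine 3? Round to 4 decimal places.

Posterior probability ≈ 0.2823

Tabulate prior·likelihood by source: [1] prior 0.47, lik 0.024, product 0.01128; [2] prior 0.33, lik 0.277, product 0.09141; [3] prior 0.2, lik 0.202, product 0.04040.
Normalizing constant = 0.14309; the posterior for Machine 3 is its product over the sum, 0.04040/0.14309 = 0.2823.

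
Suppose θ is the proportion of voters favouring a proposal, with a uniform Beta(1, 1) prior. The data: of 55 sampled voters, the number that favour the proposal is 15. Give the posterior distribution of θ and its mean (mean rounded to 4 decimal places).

Posterior: Beta(16, 41); mean ≈ 0.2807

The binomial likelihood is conjugate to the Beta prior: with 15 successes and 40 failures, the posterior is Beta(1+15, 1+40) = Beta(16, 41).
Posterior mean = α/(α+β) = 16/57 = 0.2807.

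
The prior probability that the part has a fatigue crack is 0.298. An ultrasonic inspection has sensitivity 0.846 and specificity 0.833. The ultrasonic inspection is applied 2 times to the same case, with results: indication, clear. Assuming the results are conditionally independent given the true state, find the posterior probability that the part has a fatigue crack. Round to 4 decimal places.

With H the event that the part has a fatigue crack, the joint likelihood of the observed sequence is P(data|H) = 0.846·0.154 = 0.13028 and P(data|¬H) = 0.167·0.833 = 0.13911.
Bayes: P(H|data) = 0.298·0.13028 / (0.298·0.13028 + 0.702·0.13911) = 0.038825/0.13648 = 0.2845.

Posterior P(H) ≈ 0.2845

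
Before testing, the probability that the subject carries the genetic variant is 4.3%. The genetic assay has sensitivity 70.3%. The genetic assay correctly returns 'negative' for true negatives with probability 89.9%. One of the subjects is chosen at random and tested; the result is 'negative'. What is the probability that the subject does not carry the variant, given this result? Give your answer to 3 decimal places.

P(¬H | E) ≈ 0.985

Let H be the event that the subject carries the genetic variant. P(H) = 0.043, so P(¬H) = 0.957. With E the 'negative' result, P(E|H) = 0.297 and P(E|¬H) = 0.899.
P(E) = 0.297·0.043 + 0.899·0.957 = 0.012771 + 0.86034 = 0.87311.
By Bayes' theorem, P(H|E) = 0.012771 / 0.87311 = 0.015. Hence P(¬H|E) = 1 − 0.015 = 0.985.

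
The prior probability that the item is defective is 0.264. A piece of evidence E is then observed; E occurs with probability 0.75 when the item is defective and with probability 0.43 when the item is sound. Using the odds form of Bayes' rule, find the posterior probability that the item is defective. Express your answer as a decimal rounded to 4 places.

Posterior probability ≈ 0.3849

Prior odds = 0.264/(1−0.264) = 0.35870. In log-odds, ln(0.35870) = -1.0253.
Add log likelihood ratio: ln(1.7442) = 0.55629.
Posterior log-odds = -0.46899, so posterior odds = exp(-0.46899) = 0.62563. Converting, P(H|E) = 0.62563/1.6256 = 0.3849.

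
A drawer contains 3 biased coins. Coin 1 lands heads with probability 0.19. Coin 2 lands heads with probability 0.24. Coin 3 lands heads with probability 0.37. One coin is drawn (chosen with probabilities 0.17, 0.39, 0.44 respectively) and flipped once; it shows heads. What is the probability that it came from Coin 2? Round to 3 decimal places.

Posterior probability ≈ 0.324

Tabulate prior·likelihood by source: [1] prior 0.17, lik 0.19, product 0.03230; [2] prior 0.39, lik 0.24, product 0.09360; [3] prior 0.44, lik 0.37, product 0.1628.
Normalizing constant = 0.28870; the posterior for Coin 2 is its product over the sum, 0.09360/0.28870 = 0.324.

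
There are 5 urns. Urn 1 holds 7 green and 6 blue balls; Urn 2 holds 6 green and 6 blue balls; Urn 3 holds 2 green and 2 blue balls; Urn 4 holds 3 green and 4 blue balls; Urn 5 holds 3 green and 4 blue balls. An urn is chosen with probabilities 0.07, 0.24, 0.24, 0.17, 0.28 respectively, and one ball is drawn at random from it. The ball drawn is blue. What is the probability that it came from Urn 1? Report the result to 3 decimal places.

Posterior probability ≈ 0.061

Tabulate prior·likelihood by source: [1] prior 0.07, lik 0.4615, product 0.03231; [2] prior 0.24, lik 0.5, product 0.1200; [3] prior 0.24, lik 0.5, product 0.1200; [4] prior 0.17, lik 0.5714, product 0.09714; [5] prior 0.28, lik 0.5714, product 0.1600.
Normalizing constant = 0.52945; the posterior for Urn 1 is its product over the sum, 0.03231/0.52945 = 0.061.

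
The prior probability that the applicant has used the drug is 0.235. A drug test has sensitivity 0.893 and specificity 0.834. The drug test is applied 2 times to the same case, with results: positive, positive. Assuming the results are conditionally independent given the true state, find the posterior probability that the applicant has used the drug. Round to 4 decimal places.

Let H be the event that the applicant has used the drug; start with P(H) = 0.235. P('positive'|H) = 0.893, P('positive'|¬H) = 0.166.
Update on result 1 ('positive'): P(H) ← 0.893·0.2350 / (0.893·0.2350 + 0.166·0.7650) = 0.20985/0.33685 = 0.6230.
Update on result 2 ('positive'): P(H) ← 0.893·0.6230 / (0.893·0.6230 + 0.166·0.3770) = 0.55634/0.61892 = 0.8989.

Posterior P(H) ≈ 0.8989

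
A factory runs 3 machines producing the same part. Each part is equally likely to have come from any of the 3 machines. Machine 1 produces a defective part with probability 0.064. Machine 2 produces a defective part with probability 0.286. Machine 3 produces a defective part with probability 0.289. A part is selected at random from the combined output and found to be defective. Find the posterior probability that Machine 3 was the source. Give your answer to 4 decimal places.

Posterior probability ≈ 0.4523

P(defective|M1) = 0.064; P(defective|M2) = 0.286; P(defective|M3) = 0.289.
Prior × likelihood for each source: 0.333333·0.064=0.02133, 0.333333·0.286=0.09533, 0.333333·0.289=0.09633. Summing gives P(defective) = 0.21300.
P(Machine 3 | defective) = 0.09633 / 0.21300 = 0.4523.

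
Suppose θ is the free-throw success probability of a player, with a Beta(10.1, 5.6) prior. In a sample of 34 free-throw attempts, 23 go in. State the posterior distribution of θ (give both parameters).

The binomial likelihood is conjugate to the Beta prior: with 23 successes and 11 failures, the posterior is Beta(10.1+23, 5.6+11) = Beta(33.1, 16.6).

Posterior: Beta(33.1, 16.6)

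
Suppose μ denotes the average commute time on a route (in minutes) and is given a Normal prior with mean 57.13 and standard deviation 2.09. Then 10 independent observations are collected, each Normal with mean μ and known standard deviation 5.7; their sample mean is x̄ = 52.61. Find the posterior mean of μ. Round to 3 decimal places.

Prior precision 1/τ₀² = 1/2.09² = 0.228932; data precision n/σ² = 10/5.7² = 0.307787.
Posterior precision = 0.228932 + 0.307787 = 0.536719.
Posterior mean = (0.228932·57.13 + 0.307787·52.61) / 0.536719 = 54.538.

Posterior mean ≈ 54.538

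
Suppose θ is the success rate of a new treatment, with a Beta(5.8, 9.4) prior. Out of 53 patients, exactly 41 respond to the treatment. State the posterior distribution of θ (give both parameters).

Posterior: Beta(46.8, 21.4)

The binomial likelihood is conjugate to the Beta prior: with 41 successes and 12 failures, the posterior is Beta(5.8+41, 9.4+12) = Beta(46.8, 21.4).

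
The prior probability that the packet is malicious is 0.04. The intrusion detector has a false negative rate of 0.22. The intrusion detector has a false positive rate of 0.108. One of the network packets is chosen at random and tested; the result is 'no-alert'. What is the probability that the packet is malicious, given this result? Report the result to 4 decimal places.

Write H for 'the packet is malicious'. Prior odds H:¬H = 0.04/0.96 = 0.041667. For the 'no-alert' outcome, the likelihood ratio is 0.22/0.892 = 0.24664.
Posterior odds = 0.041667 × 0.24664 = 0.010277, so P(H|E) = 0.010277/(1+0.010277) = 0.0102.

P(H | E) ≈ 0.0102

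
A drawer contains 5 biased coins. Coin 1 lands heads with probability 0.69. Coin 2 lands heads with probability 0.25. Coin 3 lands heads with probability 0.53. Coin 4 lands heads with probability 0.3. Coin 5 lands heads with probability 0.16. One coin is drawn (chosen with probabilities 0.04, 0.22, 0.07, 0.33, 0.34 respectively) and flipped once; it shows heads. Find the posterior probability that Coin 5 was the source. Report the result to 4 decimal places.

Posterior probability ≈ 0.1992

P(heads|C1) = 0.69; P(heads|C2) = 0.25; P(heads|C3) = 0.53; P(heads|C4) = 0.3; P(heads|C5) = 0.16.
Prior × likelihood for each source: 0.04·0.69=0.02760, 0.22·0.25=0.05500, 0.07·0.53=0.03710, 0.33·0.3=0.09900, 0.34·0.16=0.05440. Summing gives P(heads) = 0.27310.
P(Coin 5 | heads) = 0.05440 / 0.27310 = 0.1992.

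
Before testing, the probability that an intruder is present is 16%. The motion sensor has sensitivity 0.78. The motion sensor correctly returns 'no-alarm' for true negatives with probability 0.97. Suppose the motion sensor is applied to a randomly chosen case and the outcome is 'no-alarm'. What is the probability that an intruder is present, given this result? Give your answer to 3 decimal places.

Let H be the event that an intruder is present. P(H) = 0.16, so P(¬H) = 0.84. With E the 'no-alarm' result, P(E|H) = 0.22 and P(E|¬H) = 0.97.
P(E) = 0.22·0.16 + 0.97·0.84 = 0.035200 + 0.81480 = 0.85000.
By Bayes' theorem, P(H|E) = 0.035200 / 0.85000 = 0.041.

P(H | E) ≈ 0.041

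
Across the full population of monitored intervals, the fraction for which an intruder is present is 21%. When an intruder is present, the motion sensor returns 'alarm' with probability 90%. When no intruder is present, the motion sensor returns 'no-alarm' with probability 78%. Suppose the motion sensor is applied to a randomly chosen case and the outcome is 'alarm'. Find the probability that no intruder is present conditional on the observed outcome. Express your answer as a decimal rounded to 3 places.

Write H for 'an intruder is present'. Prior odds H:¬H = 0.21/0.79 = 0.26582. For the 'alarm' outcome, the likelihood ratio is 0.9/0.22 = 4.0909.
Posterior odds = 0.26582 × 4.0909 = 1.0875, so P(H|E) = 1.0875/(1+1.0875) = 0.521. Then P(¬H|E) = 1 − 0.521 = 0.479.

P(¬H | E) ≈ 0.479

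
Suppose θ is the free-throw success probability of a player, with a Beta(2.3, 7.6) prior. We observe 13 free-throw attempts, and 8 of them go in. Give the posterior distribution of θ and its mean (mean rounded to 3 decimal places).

Posterior: Beta(10.3, 12.6); mean ≈ 0.450

Observing 8 successes and 5 failures updates Beta(2.3, 7.6) by adding the success and failure counts to the two shape parameters: α = 2.3+8 = 10.3, β = 7.6+5 = 12.6.
E[θ | data] = 10.3/(10.3+12.6) = 0.450.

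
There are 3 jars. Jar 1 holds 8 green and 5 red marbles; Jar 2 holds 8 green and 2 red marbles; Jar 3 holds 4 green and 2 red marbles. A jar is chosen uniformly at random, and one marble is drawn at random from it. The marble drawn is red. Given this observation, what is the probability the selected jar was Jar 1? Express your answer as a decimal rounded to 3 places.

P(red|Jar 1) = 0.3846; P(red|Jar 2) = 0.2; P(red|Jar 3) = 0.3333.
Prior × likelihood for each source: 0.333333·0.3846=0.1282, 0.333333·0.2=0.06667, 0.333333·0.3333=0.1111. Summing gives P(red) = 0.30598.
P(Jar 1 | red) = 0.1282 / 0.30598 = 0.419.

Posterior probability ≈ 0.419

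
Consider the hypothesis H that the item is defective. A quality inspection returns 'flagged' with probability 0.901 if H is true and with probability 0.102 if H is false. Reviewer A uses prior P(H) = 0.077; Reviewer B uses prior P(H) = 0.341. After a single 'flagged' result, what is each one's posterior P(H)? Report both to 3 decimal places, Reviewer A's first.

The likelihood ratio for a 'flagged' result is 0.901/0.102 = 8.8333.
Reviewer A: prior odds 0.077/0.923 = 0.083424; posterior odds 0.73691; posterior probability 0.424.
Reviewer B: prior odds 0.341/0.659 = 0.51745; posterior odds 4.5708; posterior probability 0.820.

Reviewer A: 0.424; Reviewer B: 0.820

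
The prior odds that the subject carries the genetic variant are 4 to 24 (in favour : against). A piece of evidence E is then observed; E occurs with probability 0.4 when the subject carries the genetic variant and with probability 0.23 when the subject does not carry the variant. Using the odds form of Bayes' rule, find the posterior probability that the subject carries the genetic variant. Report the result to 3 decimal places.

Prior odds = 4/24 = 0.16667. In log-odds, ln(0.16667) = -1.7918.
Add log likelihood ratio: ln(1.7391) = 0.55339.
Posterior log-odds = -1.2384, so posterior odds = exp(-1.2384) = 0.28986. Converting, P(H|E) = 0.28986/1.2899 = 0.225.

Posterior probability ≈ 0.225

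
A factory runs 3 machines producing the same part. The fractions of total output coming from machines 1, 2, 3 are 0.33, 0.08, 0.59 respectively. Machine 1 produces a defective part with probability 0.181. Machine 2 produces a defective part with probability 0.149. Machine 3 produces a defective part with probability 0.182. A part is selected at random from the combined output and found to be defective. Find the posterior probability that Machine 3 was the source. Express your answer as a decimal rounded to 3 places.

Tabulate prior·likelihood by source: [1] prior 0.33, lik 0.181, product 0.05973; [2] prior 0.08, lik 0.149, product 0.01192; [3] prior 0.59, lik 0.182, product 0.1074.
Normalizing constant = 0.17903; the posterior for Machine 3 is its product over the sum, 0.1074/0.17903 = 0.600.

Posterior probability ≈ 0.600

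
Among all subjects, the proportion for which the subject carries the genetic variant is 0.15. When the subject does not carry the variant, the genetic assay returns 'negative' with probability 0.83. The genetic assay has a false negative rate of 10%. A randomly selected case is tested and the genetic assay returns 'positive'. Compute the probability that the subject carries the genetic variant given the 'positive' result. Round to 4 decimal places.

Write H for 'the subject carries the genetic variant'. Prior odds H:¬H = 0.15/0.85 = 0.17647. For the 'positive' outcome, the likelihood ratio is 0.9/0.17 = 5.2941.
Posterior odds = 0.17647 × 5.2941 = 0.93426, so P(H|E) = 0.93426/(1+0.93426) = 0.4830.

P(H | E) ≈ 0.4830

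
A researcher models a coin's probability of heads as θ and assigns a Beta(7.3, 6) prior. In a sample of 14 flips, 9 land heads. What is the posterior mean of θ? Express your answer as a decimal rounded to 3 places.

Posterior mean ≈ 0.597

Observing 9 successes and 5 failures updates Beta(7.3, 6) by adding the success and failure counts to the two shape parameters: α = 7.3+9 = 16.3, β = 6+5 = 11.
E[θ | data] = 16.3/(16.3+11) = 0.597.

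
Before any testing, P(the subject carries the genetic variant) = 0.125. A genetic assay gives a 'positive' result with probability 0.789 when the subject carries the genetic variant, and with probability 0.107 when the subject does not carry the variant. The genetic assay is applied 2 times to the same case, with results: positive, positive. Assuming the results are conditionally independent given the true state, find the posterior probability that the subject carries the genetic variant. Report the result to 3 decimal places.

With H the event that the subject carries the genetic variant, the joint likelihood of the observed sequence is P(data|H) = 0.789·0.789 = 0.62252 and P(data|¬H) = 0.107·0.107 = 0.011449.
Bayes: P(H|data) = 0.125·0.62252 / (0.125·0.62252 + 0.875·0.011449) = 0.077815/0.087833 = 0.8859.

Posterior P(H) ≈ 0.886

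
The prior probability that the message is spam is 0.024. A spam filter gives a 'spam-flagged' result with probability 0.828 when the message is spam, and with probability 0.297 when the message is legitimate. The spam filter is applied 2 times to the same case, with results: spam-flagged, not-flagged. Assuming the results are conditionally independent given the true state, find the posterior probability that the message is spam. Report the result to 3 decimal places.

With H the event that the message is spam, the joint likelihood of the observed sequence is P(data|H) = 0.828·0.172 = 0.14242 and P(data|¬H) = 0.297·0.703 = 0.20879.
Bayes: P(H|data) = 0.024·0.14242 / (0.024·0.14242 + 0.976·0.20879) = 0.0034180/0.20720 = 0.0165.

Posterior P(H) ≈ 0.016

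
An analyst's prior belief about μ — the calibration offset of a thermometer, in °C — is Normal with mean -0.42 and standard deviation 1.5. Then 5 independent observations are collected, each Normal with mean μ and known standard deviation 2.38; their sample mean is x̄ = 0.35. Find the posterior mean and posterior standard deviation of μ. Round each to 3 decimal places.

Posterior mean ≈ 0.092; posterior SD ≈ 0.868

With known σ, the Normal prior is conjugate. Weight on the data is w = (n/σ²)/(n/σ² + 1/τ₀²) = 0.882706/(0.882706+0.444444) = 0.66511.
Posterior mean = w·x̄ + (1−w)·μ₀ = 0.66511·0.35 + 0.33489·-0.42 = 0.092. Posterior variance = 1/(0.882706+0.444444) = 0.753494, so SD = 0.868.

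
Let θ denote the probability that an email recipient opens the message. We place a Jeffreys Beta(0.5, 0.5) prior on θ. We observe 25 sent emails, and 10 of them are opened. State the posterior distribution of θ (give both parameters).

Posterior: Beta(10.5, 15.5)

Observing 10 successes and 15 failures updates Beta(0.5, 0.5) by adding the success and failure counts to the two shape parameters: α = 0.5+10 = 10.5, β = 0.5+15 = 15.5.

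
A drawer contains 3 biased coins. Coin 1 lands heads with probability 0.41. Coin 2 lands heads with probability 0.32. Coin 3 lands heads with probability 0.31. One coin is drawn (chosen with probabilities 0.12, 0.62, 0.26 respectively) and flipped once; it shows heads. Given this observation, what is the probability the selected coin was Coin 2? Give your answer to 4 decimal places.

Posterior probability ≈ 0.6045

Tabulate prior·likelihood by source: [1] prior 0.12, lik 0.41, product 0.04920; [2] prior 0.62, lik 0.32, product 0.1984; [3] prior 0.26, lik 0.31, product 0.08060.
Normalizing constant = 0.32820; the posterior for Coin 2 is its product over the sum, 0.1984/0.32820 = 0.6045.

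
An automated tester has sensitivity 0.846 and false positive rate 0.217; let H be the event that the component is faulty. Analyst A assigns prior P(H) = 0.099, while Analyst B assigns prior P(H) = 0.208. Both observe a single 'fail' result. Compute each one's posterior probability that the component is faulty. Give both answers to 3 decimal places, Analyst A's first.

The likelihood ratio for a 'fail' result is 0.846/0.217 = 3.8986.
Analyst A: prior odds 0.099/0.901 = 0.10988; posterior odds 0.42837; posterior probability 0.300.
Analyst B: prior odds 0.208/0.792 = 0.26263; posterior odds 1.0239; posterior probability 0.506.

Analyst A: 0.300; Analyst B: 0.506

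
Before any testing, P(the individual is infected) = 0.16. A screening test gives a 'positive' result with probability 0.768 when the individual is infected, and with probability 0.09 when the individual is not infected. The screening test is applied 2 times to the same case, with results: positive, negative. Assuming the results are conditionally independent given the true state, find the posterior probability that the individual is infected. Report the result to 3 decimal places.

Posterior P(H) ≈ 0.293

With H the event that the individual is infected, the joint likelihood of the observed sequence is P(data|H) = 0.768·0.232 = 0.17818 and P(data|¬H) = 0.09·0.91 = 0.081900.
Bayes: P(H|data) = 0.16·0.17818 / (0.16·0.17818 + 0.84·0.081900) = 0.028508/0.097304 = 0.2930.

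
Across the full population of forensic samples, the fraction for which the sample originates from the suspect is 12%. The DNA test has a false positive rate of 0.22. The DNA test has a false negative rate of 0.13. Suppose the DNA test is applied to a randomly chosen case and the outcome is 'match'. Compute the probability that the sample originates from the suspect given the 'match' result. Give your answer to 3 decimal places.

Write H for 'the sample originates from the suspect'. Prior odds H:¬H = 0.12/0.88 = 0.13636. For the 'match' outcome, the likelihood ratio is 0.87/0.22 = 3.9545.
Posterior odds = 0.13636 × 3.9545 = 0.53926, so P(H|E) = 0.53926/(1+0.53926) = 0.350.

P(H | E) ≈ 0.350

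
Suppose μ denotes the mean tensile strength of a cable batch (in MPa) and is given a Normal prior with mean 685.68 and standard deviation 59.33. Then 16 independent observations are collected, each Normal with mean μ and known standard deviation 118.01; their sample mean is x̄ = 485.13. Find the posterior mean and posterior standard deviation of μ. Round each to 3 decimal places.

Posterior mean ≈ 524.889; posterior SD ≈ 26.417

Prior precision 1/τ₀² = 1/59.33² = 0.00028409; data precision n/σ² = 16/118.01² = 0.00114890.
Posterior precision = 0.00028409 + 0.00114890 = 0.00143299, giving posterior SD = 1/√0.00143299 = 26.417.
Posterior mean = (0.00028409·685.68 + 0.00114890·485.13) / 0.00143299 = 524.889.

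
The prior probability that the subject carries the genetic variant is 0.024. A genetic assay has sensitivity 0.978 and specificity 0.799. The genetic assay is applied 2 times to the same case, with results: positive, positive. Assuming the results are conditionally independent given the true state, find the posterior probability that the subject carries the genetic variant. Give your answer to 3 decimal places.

Posterior P(H) ≈ 0.368

With H the event that the subject carries the genetic variant, the joint likelihood of the observed sequence is P(data|H) = 0.978·0.978 = 0.95648 and P(data|¬H) = 0.201·0.201 = 0.040401.
Bayes: P(H|data) = 0.024·0.95648 / (0.024·0.95648 + 0.976·0.040401) = 0.022956/0.062387 = 0.3680.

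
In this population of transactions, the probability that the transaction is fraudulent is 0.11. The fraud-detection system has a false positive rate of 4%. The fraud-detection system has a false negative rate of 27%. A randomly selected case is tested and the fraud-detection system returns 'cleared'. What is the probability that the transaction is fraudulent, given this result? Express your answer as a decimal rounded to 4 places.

P(H | E) ≈ 0.0336

Write H for 'the transaction is fraudulent'. Prior odds H:¬H = 0.11/0.89 = 0.12360. For the 'cleared' outcome, the likelihood ratio is 0.27/0.96 = 0.28125.
Posterior odds = 0.12360 × 0.28125 = 0.034761, so P(H|E) = 0.034761/(1+0.034761) = 0.0336.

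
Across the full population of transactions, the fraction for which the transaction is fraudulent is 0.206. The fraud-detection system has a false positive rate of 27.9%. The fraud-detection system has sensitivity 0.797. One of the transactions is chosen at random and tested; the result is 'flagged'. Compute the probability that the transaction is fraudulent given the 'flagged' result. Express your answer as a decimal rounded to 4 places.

P(H | E) ≈ 0.4257

Write H for 'the transaction is fraudulent'. Prior odds H:¬H = 0.206/0.794 = 0.25945. For the 'flagged' outcome, the likelihood ratio is 0.797/0.279 = 2.8566.
Posterior odds = 0.25945 × 2.8566 = 0.74114, so P(H|E) = 0.74114/(1+0.74114) = 0.4257.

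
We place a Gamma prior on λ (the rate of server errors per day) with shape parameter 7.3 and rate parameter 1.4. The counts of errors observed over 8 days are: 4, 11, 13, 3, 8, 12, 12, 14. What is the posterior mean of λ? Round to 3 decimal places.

The Poisson likelihood adds the total count to the shape and the number of exposure periods to the rate. Here ∑xᵢ = 77 and n = 8, so shape 7.3→84.3 and rate 1.4→9.4.
Posterior mean = shape/rate = 84.3/9.4 = 8.968.

Posterior mean ≈ 8.968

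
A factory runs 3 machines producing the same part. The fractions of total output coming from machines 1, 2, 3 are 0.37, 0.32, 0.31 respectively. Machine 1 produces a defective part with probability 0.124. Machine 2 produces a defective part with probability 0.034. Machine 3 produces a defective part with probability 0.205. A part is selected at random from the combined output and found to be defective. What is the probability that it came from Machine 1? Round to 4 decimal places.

Posterior probability ≈ 0.3813

Tabulate prior·likelihood by source: [1] prior 0.37, lik 0.124, product 0.04588; [2] prior 0.32, lik 0.034, product 0.01088; [3] prior 0.31, lik 0.205, product 0.06355.
Normalizing constant = 0.12031; the posterior for Machine 1 is its product over the sum, 0.04588/0.12031 = 0.3813.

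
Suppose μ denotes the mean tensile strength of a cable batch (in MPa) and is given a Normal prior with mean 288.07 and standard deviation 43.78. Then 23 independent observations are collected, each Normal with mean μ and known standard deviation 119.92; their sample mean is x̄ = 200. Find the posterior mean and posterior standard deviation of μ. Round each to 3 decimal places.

Posterior mean ≈ 221.663; posterior SD ≈ 21.713

Prior precision 1/τ₀² = 1/43.78² = 0.00052173; data precision n/σ² = 23/119.92² = 0.00159935.
Posterior precision = 0.00052173 + 0.00159935 = 0.00212109, giving posterior SD = 1/√0.00212109 = 21.713.
Posterior mean = (0.00052173·288.07 + 0.00159935·200) / 0.00212109 = 221.663.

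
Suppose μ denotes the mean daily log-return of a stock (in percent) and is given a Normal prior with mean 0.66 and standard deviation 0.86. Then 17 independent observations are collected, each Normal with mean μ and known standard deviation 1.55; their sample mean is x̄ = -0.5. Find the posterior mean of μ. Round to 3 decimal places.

Posterior mean ≈ -0.314

With known σ, the Normal prior is conjugate. Weight on the data is w = (n/σ²)/(n/σ² + 1/τ₀²) = 7.07596/(7.07596+1.35208) = 0.83957.
Posterior mean = w·x̄ + (1−w)·μ₀ = 0.83957·-0.5 + 0.16043·0.66 = -0.314.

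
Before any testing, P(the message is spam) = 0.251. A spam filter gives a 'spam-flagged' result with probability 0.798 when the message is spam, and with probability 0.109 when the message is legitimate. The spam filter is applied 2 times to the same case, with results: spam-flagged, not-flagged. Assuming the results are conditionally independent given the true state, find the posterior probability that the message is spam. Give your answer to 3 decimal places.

Posterior P(H) ≈ 0.357

With H the event that the message is spam, the joint likelihood of the observed sequence is P(data|H) = 0.798·0.202 = 0.16120 and P(data|¬H) = 0.109·0.891 = 0.097119.
Bayes: P(H|data) = 0.251·0.16120 / (0.251·0.16120 + 0.749·0.097119) = 0.040460/0.11320 = 0.3574.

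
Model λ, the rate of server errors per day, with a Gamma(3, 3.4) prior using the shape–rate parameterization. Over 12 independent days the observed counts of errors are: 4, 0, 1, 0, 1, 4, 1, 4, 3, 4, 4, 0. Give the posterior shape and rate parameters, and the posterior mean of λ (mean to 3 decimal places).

Posterior: Gamma(shape=29, rate=15.4); mean ≈ 1.883

The Poisson likelihood adds the total count to the shape and the number of exposure periods to the rate. Here ∑xᵢ = 26 and n = 12, so shape 3→29 and rate 3.4→15.4.
Posterior mean = shape/rate = 29/15.4 = 1.883.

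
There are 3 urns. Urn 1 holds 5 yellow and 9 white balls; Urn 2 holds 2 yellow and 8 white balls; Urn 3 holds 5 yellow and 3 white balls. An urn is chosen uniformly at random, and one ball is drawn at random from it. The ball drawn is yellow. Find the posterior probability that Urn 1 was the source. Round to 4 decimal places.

Posterior probability ≈ 0.3021

Tabulate prior·likelihood by source: [1] prior 0.333333, lik 0.3571, product 0.1190; [2] prior 0.333333, lik 0.2, product 0.06667; [3] prior 0.333333, lik 0.625, product 0.2083.
Normalizing constant = 0.39405; the posterior for Urn 1 is its product over the sum, 0.1190/0.39405 = 0.3021.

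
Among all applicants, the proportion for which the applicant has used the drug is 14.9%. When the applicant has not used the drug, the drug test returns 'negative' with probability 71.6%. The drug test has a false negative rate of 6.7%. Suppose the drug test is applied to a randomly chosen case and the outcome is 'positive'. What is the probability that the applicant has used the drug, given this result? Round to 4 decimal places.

Write H for 'the applicant has used the drug'. Prior odds H:¬H = 0.149/0.851 = 0.17509. For the 'positive' outcome, the likelihood ratio is 0.933/0.284 = 3.2852.
Posterior odds = 0.17509 × 3.2852 = 0.57520, so P(H|E) = 0.57520/(1+0.57520) = 0.3652.

P(H | E) ≈ 0.3652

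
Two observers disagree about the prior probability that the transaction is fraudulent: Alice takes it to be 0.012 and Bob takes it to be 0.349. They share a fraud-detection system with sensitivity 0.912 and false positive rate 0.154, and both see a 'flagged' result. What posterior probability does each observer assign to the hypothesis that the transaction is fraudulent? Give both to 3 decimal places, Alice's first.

P('+'|H) = 0.912, P('+'|¬H) = 0.154.
Alice: numerator 0.912·0.012 = 0.010944; evidence = 0.010944+0.154·0.988 = 0.16310; posterior = 0.067.
Bob: numerator 0.912·0.349 = 0.31829; evidence = 0.31829+0.154·0.651 = 0.41854; posterior = 0.760.

Alice: 0.067; Bob: 0.760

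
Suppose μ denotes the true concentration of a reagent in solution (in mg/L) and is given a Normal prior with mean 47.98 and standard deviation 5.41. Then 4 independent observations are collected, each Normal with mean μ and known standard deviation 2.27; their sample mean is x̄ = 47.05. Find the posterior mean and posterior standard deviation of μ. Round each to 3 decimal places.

Posterior mean ≈ 47.089; posterior SD ≈ 1.111

With known σ, the Normal prior is conjugate. Weight on the data is w = (n/σ²)/(n/σ² + 1/τ₀²) = 0.776262/(0.776262+0.0341669) = 0.95784.
Posterior mean = w·x̄ + (1−w)·μ₀ = 0.95784·47.05 + 0.042159·47.98 = 47.089. Posterior variance = 1/(0.776262+0.0341669) = 1.23391, so SD = 1.111.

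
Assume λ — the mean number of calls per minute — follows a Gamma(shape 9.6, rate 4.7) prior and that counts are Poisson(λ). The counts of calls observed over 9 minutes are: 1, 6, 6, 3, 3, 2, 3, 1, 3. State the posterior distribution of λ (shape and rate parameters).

Total count ∑xᵢ = 28 over n = 9 minutes.
Gamma is conjugate to the Poisson likelihood: posterior is Gamma(shape = 9.6+28 = 37.6, rate = 4.7+9 = 13.7).

Posterior: Gamma(shape=37.6, rate=13.7)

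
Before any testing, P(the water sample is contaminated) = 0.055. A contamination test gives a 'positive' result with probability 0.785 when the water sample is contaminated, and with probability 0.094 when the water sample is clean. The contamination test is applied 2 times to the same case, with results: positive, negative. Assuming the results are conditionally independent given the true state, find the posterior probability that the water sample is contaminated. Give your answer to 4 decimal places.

Posterior P(H) ≈ 0.1034

Let H be the event that the water sample is contaminated; start with P(H) = 0.055. P('positive'|H) = 0.785, P('positive'|¬H) = 0.094.
Update on result 1 ('positive'): P(H) ← 0.785·0.0550 / (0.785·0.0550 + 0.094·0.9450) = 0.043175/0.13200 = 0.3271.
Update on result 2 ('negative'): P(H) ← 0.215·0.3271 / (0.215·0.3271 + 0.906·0.6729) = 0.070320/0.67999 = 0.1034.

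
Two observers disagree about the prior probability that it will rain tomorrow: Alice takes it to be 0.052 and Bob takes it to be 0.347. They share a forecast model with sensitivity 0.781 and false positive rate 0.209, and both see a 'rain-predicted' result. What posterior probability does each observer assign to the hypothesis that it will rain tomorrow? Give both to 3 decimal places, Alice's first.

The likelihood ratio for a 'rain-predicted' result is 0.781/0.209 = 3.7368.
Alice: prior odds 0.052/0.948 = 0.054852; posterior odds 0.20497; posterior probability 0.170.
Bob: prior odds 0.347/0.653 = 0.53139; posterior odds 1.9857; posterior probability 0.665.

Alice: 0.170; Bob: 0.665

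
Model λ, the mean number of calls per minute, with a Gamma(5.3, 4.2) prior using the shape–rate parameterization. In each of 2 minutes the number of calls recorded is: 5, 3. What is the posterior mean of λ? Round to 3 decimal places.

Posterior mean ≈ 2.145

The Poisson likelihood adds the total count to the shape and the number of exposure periods to the rate. Here ∑xᵢ = 8 and n = 2, so shape 5.3→13.3 and rate 4.2→6.2.
E[λ | data] = 13.3/6.2 = 2.145.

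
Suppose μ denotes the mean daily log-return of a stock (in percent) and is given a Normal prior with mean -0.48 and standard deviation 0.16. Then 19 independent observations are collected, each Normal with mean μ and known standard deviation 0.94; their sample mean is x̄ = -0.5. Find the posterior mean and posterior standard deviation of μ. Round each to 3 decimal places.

Posterior mean ≈ -0.487; posterior SD ≈ 0.128

With known σ, the Normal prior is conjugate. Weight on the data is w = (n/σ²)/(n/σ² + 1/τ₀²) = 21.5029/(21.5029+39.0625) = 0.35504.
Posterior mean = w·x̄ + (1−w)·μ₀ = 0.35504·-0.5 + 0.64496·-0.48 = -0.487. Posterior variance = 1/(21.5029+39.0625) = 0.0165111, so SD = 0.128.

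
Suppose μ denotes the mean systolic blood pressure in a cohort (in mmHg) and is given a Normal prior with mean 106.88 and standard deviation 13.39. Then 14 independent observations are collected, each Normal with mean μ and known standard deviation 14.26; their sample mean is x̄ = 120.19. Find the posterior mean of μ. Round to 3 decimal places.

With known σ, the Normal prior is conjugate. Weight on the data is w = (n/σ²)/(n/σ² + 1/τ₀²) = 0.0688476/(0.0688476+0.00557749) = 0.92506.
Posterior mean = w·x̄ + (1−w)·μ₀ = 0.92506·120.19 + 0.074941·106.88 = 119.193.

Posterior mean ≈ 119.193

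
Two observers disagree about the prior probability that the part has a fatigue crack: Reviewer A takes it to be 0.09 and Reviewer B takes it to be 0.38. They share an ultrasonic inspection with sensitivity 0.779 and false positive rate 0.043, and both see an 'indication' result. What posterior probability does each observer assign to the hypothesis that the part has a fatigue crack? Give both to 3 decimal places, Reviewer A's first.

P('+'|H) = 0.779, P('+'|¬H) = 0.043.
Reviewer A: numerator 0.779·0.09 = 0.070110; evidence = 0.070110+0.043·0.91 = 0.10924; posterior = 0.642.
Reviewer B: numerator 0.779·0.38 = 0.29602; evidence = 0.29602+0.043·0.62 = 0.32268; posterior = 0.917.

Reviewer A: 0.642; Reviewer B: 0.917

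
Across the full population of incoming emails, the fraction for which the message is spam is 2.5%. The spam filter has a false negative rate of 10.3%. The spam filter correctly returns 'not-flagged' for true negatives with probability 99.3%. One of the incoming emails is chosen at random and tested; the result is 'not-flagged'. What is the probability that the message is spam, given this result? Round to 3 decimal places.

Let H be the event that the message is spam. P(H) = 0.025, so P(¬H) = 0.975. With E the 'not-flagged' result, P(E|H) = 0.103 and P(E|¬H) = 0.993.
P(E) = 0.103·0.025 + 0.993·0.975 = 0.0025750 + 0.96818 = 0.97075.
By Bayes' theorem, P(H|E) = 0.0025750 / 0.97075 = 0.003.

P(H | E) ≈ 0.003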